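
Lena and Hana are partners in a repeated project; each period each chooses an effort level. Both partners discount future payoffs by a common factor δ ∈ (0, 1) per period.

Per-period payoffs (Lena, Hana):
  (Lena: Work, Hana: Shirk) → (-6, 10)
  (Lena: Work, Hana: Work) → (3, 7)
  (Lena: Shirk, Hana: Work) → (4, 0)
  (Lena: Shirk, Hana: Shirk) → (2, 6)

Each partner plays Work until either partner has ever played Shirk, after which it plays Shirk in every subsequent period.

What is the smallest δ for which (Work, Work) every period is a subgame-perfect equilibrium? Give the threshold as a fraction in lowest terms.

3/4

Lena's threshold: (4−3)/(4−2) = 1/2.
Hana's threshold: (10−7)/(10−6) = 3/4.
1/2 < 3/4, so Hana binds and δ* = 3/4.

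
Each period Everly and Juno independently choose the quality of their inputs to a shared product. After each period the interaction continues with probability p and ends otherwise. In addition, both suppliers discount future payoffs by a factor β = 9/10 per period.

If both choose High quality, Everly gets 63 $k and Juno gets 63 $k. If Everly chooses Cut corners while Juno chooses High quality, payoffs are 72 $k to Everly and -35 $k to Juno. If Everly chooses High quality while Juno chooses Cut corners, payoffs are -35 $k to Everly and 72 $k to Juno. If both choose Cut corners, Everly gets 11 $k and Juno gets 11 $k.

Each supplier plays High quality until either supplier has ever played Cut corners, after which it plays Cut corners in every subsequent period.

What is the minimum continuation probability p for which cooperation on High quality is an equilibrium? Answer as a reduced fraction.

Expected continuation weight on next period's payoff is β·p = 9/10·p, which plays the role of the discount factor.
Cooperation requires 9/10·p ≥ (72−63)/(72−11) = 9/61, hence p ≥ 10/61.

10/61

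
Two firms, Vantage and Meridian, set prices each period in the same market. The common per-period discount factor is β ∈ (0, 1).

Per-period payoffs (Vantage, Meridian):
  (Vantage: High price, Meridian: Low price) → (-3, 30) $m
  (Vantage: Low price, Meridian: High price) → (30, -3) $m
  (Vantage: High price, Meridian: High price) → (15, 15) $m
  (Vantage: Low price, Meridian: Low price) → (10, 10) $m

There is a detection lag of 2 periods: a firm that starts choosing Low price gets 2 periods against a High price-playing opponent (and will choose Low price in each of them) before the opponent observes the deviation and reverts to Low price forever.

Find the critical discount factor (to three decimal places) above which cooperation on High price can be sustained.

0.866

A deviator earns 30 for 2 periods, then 10 forever; cooperating earns 15 forever. Multiplying the IC by (1−β):
15 ≥ 30(1−β^2) + 10β^2, so 20·β^2 ≥ 15 and β^2 ≥ 3/4.
β ≥ (3/4)^(1/2) ≈ 0.866.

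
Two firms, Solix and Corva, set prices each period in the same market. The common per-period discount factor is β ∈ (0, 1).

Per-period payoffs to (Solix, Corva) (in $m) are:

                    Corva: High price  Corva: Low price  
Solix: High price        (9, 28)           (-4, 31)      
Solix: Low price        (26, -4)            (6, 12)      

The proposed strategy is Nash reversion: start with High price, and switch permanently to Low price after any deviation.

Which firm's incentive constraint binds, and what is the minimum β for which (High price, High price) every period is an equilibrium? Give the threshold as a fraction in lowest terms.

Solix; β ≥ 17/20

Solix: cooperation gives 9 each period; deviation gives 26 once then 6 forever.
  9/(1−β) ≥ 26 + 6β/(1−β) ⇒ β ≥ 17/20.
Corva: cooperation gives 28 each period; deviation gives 31 once then 12 forever.
  β ≥ 3/19.
Both must hold, so the binding constraint is Solix's: β ≥ 17/20.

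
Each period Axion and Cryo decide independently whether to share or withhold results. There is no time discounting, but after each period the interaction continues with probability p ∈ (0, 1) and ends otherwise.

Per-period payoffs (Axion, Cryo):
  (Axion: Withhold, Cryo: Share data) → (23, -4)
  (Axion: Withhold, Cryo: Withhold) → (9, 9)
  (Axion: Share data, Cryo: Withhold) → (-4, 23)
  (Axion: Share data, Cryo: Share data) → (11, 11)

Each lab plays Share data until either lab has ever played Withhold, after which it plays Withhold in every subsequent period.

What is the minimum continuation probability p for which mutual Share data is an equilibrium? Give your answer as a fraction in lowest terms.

Expected cooperation value is 11 + p·11 + p²·11 + … = 11/(1−p); deviation gives 23 + p·9/(1−p).
11 ≥ 23(1−p) + 9p ⇒ 14p ≥ 12 ⇒ p ≥ 12/14 = 6/7.

6/7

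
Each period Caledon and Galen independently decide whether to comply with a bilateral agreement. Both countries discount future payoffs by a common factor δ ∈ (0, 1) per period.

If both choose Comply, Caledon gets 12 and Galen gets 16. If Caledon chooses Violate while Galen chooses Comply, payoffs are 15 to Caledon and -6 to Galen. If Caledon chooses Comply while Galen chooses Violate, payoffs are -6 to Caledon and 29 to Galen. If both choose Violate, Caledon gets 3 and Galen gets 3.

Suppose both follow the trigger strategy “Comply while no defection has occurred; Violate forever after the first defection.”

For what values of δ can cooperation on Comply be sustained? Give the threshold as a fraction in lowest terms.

1/2

For Caledon: deviation gain 15−12 = 3, per-period punishment loss 12−3 = 9. IC gives δ ≥ 3/12 = 1/4.
For Galen: gain 13, loss 13 per period, so δ ≥ 13/26 = 1/2.
The tighter constraint is Galen's, so cooperation needs δ ≥ 1/2.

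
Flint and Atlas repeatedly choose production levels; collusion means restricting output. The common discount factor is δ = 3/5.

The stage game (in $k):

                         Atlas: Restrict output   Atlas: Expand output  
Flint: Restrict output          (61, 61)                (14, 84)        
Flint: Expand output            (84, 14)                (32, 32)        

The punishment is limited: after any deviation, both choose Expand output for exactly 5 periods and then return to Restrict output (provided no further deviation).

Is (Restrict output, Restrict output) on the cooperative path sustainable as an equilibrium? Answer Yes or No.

Yes

IC: δ+…+δ^5 ≥ (84−61)/(61−32) = 23/29.
At δ = 3/5: partial sum = 1.3834 ≥ 0.7931. Cooperation sustainable.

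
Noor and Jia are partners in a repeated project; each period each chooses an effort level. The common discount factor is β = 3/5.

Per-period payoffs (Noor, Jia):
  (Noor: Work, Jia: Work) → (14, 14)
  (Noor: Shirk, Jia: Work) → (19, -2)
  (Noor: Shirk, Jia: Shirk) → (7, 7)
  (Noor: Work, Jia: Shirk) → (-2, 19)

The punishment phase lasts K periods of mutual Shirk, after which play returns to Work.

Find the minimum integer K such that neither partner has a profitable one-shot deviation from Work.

Need Σ_{k=1}^{K} β^k ≥ (19−14)/(14−7) = 0.7143 at β = 3/5.
At K = 1 the sum is 0.6000 < 0.7143; at K = 2 it is 0.9600 ≥ 0.7143.
So the minimum punishment length is K = 2.

2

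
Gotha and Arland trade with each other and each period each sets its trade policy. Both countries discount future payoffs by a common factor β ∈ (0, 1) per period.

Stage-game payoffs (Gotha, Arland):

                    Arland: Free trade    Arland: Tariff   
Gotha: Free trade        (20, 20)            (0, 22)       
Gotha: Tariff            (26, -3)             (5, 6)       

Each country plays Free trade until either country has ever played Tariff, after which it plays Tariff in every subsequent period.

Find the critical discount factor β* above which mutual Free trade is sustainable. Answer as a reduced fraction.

2/7

Gotha: cooperation gives 20 each period; deviation gives 26 once then 5 forever.
  20/(1−β) ≥ 26 + 5β/(1−β) ⇒ β ≥ 6/21 = 2/7.
Arland: cooperation gives 20 each period; deviation gives 22 once then 6 forever.
  β ≥ 2/16 = 1/8.
Both must hold, so the binding constraint is Gotha's: β ≥ 2/7.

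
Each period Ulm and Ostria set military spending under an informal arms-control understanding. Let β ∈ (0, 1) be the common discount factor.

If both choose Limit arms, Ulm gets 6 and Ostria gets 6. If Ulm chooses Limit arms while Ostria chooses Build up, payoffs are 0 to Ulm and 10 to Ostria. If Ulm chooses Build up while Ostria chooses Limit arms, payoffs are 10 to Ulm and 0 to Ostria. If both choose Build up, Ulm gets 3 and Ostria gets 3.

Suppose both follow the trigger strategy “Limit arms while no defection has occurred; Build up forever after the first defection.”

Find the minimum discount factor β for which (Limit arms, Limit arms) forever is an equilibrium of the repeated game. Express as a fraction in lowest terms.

Cooperation forever yields 6 each period: 6/(1−β).
Deviating yields 10 once, then 3 forever: 10 + 3β/(1−β).
No profitable deviation requires 6/(1−β) ≥ 10 + 3β/(1−β).
Multiplying by (1−β): 6 ≥ 10(1−β) + 3β = 10 − 7β.
So 7β ≥ 4, i.e. β ≥ 4/7.

4/7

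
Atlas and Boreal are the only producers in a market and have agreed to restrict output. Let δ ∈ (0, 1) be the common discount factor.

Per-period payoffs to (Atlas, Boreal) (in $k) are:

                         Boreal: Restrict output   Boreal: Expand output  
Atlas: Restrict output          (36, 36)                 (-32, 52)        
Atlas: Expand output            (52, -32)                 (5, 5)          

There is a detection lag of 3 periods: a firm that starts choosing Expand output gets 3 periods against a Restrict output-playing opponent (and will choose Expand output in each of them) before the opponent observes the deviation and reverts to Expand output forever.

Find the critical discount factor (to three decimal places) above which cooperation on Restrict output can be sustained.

0.698

Deviating for the 3 undetected periods gains 52−36 = 16 per period over cooperation, then loses 36−5 = 31 per period forever once punishment starts.
Gain: 16(1 + δ + … + δ^2); loss: 31·δ^3/(1−δ).
No profitable deviation ⇔ 16(1−δ^3) ≤ 31·δ^3, i.e. δ^3 ≥ 16/(16+31) = 16/47.
Hence δ ≥ (16/47)^(1/3) ≈ 0.698.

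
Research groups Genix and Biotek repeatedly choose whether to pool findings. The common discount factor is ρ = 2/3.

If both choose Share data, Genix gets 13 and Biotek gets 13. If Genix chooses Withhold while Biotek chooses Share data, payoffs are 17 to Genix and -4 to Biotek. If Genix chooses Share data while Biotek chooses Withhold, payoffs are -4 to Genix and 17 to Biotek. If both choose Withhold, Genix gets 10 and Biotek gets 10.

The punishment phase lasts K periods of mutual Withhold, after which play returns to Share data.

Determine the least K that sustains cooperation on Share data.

Need Σ_{k=1}^{K} ρ^k ≥ (17−13)/(13−10) = 1.3333 at ρ = 2/3.
At K = 2 the sum is 1.1111 < 1.3333; at K = 3 it is 1.4074 ≥ 1.3333.
So the minimum punishment length is K = 3.

3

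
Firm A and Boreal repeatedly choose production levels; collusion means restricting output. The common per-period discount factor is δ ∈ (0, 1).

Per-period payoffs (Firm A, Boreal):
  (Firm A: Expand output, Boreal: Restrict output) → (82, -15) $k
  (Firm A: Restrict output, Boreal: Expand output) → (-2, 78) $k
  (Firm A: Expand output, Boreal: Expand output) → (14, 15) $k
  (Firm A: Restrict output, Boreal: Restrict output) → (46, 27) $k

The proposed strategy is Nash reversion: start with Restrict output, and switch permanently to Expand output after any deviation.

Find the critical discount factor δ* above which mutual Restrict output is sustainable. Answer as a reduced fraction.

Firm A: cooperation gives 46 each period; deviation gives 82 once then 14 forever.
  46/(1−δ) ≥ 82 + 14δ/(1−δ) ⇒ δ ≥ 36/68 = 9/17.
Boreal: cooperation gives 27 each period; deviation gives 78 once then 15 forever.
  δ ≥ 51/63 = 17/21.
Both must hold, so the binding constraint is Boreal's: δ ≥ 17/21.

17/21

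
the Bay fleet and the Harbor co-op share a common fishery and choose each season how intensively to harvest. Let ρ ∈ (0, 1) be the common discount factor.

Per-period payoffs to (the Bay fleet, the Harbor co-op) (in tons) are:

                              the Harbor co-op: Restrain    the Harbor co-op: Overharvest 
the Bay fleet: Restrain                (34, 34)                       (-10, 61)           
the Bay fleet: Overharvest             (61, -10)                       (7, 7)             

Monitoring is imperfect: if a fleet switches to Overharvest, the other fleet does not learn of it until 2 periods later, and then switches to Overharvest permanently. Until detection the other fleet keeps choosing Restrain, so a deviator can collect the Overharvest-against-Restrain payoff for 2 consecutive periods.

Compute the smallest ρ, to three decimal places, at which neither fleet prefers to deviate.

Deviating for the 2 undetected periods gains 61−34 = 27 per period over cooperation, then loses 34−7 = 27 per period forever once punishment starts.
Gain: 27(1 + ρ + … + ρ^1); loss: 27·ρ^2/(1−ρ).
No profitable deviation ⇔ 27(1−ρ^2) ≤ 27·ρ^2, i.e. ρ^2 ≥ 27/(27+27) = 1/2.
Hence ρ ≥ (1/2)^(1/2) ≈ 0.707.

0.707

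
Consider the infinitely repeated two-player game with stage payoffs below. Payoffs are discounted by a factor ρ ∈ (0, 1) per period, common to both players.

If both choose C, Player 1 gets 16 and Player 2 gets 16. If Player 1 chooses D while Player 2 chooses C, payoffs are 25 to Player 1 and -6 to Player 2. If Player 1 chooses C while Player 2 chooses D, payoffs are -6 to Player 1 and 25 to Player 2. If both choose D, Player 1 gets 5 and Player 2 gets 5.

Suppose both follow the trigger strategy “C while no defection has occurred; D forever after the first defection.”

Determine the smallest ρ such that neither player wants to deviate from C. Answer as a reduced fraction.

9/20

Cooperation forever yields 16 each period: 16/(1−ρ).
Deviating yields 25 once, then 5 forever: 25 + 5ρ/(1−ρ).
No profitable deviation requires 16/(1−ρ) ≥ 25 + 5ρ/(1−ρ).
Multiplying by (1−ρ): 16 ≥ 25(1−ρ) + 5ρ = 25 − 20ρ.
So 20ρ ≥ 9, i.e. ρ ≥ 9/20.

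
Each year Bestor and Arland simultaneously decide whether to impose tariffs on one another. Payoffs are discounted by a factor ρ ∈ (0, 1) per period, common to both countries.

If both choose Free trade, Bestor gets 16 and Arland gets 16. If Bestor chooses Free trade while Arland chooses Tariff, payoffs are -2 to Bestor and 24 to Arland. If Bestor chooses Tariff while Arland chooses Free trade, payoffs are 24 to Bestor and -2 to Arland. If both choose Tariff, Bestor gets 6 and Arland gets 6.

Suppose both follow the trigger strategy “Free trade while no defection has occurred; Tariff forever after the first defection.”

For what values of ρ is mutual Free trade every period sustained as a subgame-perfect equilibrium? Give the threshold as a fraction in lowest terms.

16/(1−ρ) ≥ 24 + 6ρ/(1−ρ)
16 ≥ 24 − 18ρ
ρ ≥ 8/18 = 4/9.

4/9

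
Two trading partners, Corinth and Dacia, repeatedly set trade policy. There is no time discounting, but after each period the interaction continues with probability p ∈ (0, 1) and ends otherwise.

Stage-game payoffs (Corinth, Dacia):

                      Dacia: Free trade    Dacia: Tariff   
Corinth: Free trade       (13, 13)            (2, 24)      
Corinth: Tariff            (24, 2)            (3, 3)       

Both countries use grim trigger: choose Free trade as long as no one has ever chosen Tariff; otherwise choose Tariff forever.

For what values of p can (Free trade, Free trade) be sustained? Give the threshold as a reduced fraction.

11/21

Expected cooperation value is 13 + p·13 + p²·13 + … = 13/(1−p); deviation gives 24 + p·3/(1−p).
13 ≥ 24(1−p) + 3p ⇒ 21p ≥ 11 ⇒ p ≥ 11/21.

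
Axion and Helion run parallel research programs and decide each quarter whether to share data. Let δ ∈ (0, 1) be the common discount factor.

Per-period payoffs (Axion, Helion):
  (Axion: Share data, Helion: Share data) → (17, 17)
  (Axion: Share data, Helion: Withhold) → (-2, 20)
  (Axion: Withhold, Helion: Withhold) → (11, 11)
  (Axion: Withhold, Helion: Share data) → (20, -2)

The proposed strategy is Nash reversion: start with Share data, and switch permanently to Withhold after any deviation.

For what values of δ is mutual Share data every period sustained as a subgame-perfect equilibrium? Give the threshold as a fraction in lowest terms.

17/(1−δ) ≥ 20 + 11δ/(1−δ)
17 ≥ 20 − 9δ
δ ≥ 3/9 = 1/3.

1/3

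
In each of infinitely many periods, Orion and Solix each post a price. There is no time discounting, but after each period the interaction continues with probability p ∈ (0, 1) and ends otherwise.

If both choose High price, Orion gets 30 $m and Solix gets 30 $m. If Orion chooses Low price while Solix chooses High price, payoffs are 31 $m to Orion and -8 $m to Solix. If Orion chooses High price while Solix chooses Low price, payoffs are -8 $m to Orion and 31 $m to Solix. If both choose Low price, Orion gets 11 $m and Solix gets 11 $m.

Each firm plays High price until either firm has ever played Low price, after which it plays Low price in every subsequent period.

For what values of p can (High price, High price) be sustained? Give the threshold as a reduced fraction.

Expected cooperation value is 30 + p·30 + p²·30 + … = 30/(1−p); deviation gives 31 + p·11/(1−p).
30 ≥ 31(1−p) + 11p ⇒ 20p ≥ 1 ⇒ p ≥ 1/20.

1/20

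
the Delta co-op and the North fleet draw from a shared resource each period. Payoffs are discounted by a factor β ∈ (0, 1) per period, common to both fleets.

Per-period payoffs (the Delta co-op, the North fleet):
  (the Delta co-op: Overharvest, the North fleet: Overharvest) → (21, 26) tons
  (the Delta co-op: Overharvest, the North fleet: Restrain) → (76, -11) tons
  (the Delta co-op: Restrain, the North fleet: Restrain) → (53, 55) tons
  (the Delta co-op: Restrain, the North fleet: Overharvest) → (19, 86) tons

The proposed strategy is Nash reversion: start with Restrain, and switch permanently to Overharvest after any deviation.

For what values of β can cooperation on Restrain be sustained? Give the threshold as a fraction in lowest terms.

the Delta co-op: cooperation gives 53 each period; deviation gives 76 once then 21 forever.
  53/(1−β) ≥ 76 + 21β/(1−β) ⇒ β ≥ 23/55.
the North fleet: cooperation gives 55 each period; deviation gives 86 once then 26 forever.
  β ≥ 31/60.
Both must hold, so the binding constraint is the North fleet's: β ≥ 31/60.

31/60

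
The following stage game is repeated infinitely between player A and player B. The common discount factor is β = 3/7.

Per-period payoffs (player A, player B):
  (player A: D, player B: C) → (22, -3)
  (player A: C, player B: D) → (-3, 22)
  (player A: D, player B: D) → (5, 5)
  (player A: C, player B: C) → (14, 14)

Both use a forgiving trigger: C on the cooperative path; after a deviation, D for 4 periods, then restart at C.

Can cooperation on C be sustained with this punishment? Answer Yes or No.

No

Comparing payoff streams over the 5 periods until play realigns: cooperate → 14(1+β+…+β^4); deviate → 22 + 5(β+…+β^4).
Cooperation is sustained iff (14−5)(β+…+β^4) ≥ 22−14.
β+…+β^4 = 3/7·(1−(3/7)^4)/(1−3/7) = 0.7247, and (22−14)/(14−5) = 0.8889.
0.7247 < 0.8889, so cooperation is not sustainable.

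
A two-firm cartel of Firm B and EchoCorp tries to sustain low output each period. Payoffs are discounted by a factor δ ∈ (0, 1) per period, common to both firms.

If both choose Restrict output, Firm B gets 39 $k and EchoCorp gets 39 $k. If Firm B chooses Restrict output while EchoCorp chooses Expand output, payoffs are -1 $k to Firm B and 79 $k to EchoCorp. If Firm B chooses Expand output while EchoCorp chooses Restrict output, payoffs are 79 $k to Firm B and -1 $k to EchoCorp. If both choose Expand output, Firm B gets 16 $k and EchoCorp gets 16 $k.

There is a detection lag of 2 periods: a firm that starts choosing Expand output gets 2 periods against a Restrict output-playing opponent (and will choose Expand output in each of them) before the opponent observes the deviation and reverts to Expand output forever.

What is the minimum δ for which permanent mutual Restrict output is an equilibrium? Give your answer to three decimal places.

0.797

A deviator earns 79 for 2 periods, then 16 forever; cooperating earns 39 forever. Multiplying the IC by (1−δ):
39 ≥ 79(1−δ^2) + 16δ^2, so 63·δ^2 ≥ 40 and δ^2 ≥ 40/63.
δ ≥ (40/63)^(1/2) ≈ 0.797.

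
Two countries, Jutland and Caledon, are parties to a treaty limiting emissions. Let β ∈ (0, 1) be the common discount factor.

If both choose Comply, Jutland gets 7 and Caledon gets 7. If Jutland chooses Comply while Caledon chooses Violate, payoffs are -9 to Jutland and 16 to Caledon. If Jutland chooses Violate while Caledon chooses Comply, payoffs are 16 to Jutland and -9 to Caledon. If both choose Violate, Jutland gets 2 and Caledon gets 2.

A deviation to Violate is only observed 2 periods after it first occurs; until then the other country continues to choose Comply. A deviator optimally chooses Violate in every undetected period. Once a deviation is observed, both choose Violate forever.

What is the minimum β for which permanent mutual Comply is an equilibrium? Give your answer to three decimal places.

0.802

Deviating for the 2 undetected periods gains 16−7 = 9 per period over cooperation, then loses 7−2 = 5 per period forever once punishment starts.
Gain: 9(1 + β + … + β^1); loss: 5·β^2/(1−β).
No profitable deviation ⇔ 9(1−β^2) ≤ 5·β^2, i.e. β^2 ≥ 9/(9+5) = 9/14.
Hence β ≥ (9/14)^(1/2) ≈ 0.802.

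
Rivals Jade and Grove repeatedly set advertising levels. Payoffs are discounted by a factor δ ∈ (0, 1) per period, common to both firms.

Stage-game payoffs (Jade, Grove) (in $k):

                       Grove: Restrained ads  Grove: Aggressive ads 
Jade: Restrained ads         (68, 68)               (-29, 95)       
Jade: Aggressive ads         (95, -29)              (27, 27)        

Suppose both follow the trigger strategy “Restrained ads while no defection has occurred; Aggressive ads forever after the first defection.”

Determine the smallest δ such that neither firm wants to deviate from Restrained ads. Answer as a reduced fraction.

27/68

68/(1−δ) ≥ 95 + 27δ/(1−δ)
68 ≥ 95 − 68δ
δ ≥ 27/68.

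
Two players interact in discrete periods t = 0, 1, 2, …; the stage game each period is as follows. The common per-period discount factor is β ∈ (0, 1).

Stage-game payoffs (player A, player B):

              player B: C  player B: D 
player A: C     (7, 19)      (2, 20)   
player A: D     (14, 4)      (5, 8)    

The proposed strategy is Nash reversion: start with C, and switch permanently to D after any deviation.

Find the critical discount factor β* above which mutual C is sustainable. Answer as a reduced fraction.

player A: cooperation gives 7 each period; deviation gives 14 once then 5 forever.
  7/(1−β) ≥ 14 + 5β/(1−β) ⇒ β ≥ 7/9.
player B: cooperation gives 19 each period; deviation gives 20 once then 8 forever.
  β ≥ 1/12.
Both must hold, so the binding constraint is player A's: β ≥ 7/9.

7/9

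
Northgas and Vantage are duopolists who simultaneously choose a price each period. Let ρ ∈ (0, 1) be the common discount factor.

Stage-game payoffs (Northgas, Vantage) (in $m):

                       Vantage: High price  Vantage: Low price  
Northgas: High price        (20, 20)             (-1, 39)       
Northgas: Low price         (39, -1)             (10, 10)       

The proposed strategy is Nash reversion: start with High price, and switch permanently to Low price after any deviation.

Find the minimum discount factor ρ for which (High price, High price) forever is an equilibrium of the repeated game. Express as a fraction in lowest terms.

One-period gain from deviating is 39 − 20 = 19. The loss is 20 − 10 = 10 in every subsequent period, with present value 10·ρ/(1−ρ).
Deviation is unprofitable when 10·ρ/(1−ρ) ≥ 19, i.e. ρ/(1−ρ) ≥ 19/10.
Equivalently ρ ≥ 19/(19+10) = 19/29.

19/29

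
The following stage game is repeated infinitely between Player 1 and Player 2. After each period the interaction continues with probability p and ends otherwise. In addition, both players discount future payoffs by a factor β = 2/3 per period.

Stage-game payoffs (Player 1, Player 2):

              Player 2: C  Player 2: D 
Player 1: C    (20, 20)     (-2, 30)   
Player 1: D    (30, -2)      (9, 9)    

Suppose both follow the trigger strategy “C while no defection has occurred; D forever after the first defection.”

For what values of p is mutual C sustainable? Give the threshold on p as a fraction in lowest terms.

5/7

With continuation probability p and discount β, the effective per-period discount factor is βp.
Grim-trigger IC: βp ≥ (30−20)/(30−9) = 10/21.
So p ≥ (10/21)/(2/3) = 5/7.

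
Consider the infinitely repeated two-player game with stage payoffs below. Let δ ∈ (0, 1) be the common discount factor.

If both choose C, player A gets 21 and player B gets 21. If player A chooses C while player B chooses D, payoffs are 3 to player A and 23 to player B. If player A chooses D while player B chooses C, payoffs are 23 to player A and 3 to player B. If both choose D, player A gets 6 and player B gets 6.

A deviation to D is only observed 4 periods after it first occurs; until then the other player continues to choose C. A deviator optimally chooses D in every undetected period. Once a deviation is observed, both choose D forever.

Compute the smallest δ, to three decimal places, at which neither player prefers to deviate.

Deviating for the 4 undetected periods gains 23−21 = 2 per period over cooperation, then loses 21−6 = 15 per period forever once punishment starts.
Gain: 2(1 + δ + … + δ^3); loss: 15·δ^4/(1−δ).
No profitable deviation ⇔ 2(1−δ^4) ≤ 15·δ^4, i.e. δ^4 ≥ 2/(2+15) = 2/17.
Hence δ ≥ (2/17)^(1/4) ≈ 0.586.

0.586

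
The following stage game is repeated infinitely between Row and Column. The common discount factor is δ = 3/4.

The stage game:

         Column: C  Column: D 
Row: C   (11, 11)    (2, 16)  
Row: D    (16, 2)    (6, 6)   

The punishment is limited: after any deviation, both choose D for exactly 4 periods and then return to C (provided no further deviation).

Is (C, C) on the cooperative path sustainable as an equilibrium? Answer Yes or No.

Yes

A one-shot deviation gives 16 now, then 6 for 4 periods, then back to 11.
Gain from deviating: (16−11) today; loss: (11−6) in each of the next 4 periods.
No-deviation condition: (11−6)(δ+…+δ^4) ≥ 16−11, i.e. δ+…+δ^4 ≥ 1.
At δ = 3/4: δ+…+δ^4 = 2.0508 ≥ 1.0000.
So cooperation is sustainable.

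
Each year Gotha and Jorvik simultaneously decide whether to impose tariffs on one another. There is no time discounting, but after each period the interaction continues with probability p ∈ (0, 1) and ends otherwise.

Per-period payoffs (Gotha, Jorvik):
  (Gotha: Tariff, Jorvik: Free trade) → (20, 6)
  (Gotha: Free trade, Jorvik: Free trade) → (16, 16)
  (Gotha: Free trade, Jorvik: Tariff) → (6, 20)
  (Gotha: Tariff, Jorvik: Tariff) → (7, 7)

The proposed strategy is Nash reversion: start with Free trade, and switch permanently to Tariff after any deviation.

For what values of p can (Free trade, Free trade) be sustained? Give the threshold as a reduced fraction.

4/13

With no time discounting, the continuation probability p plays the role of the discount factor.
Grim-trigger IC: 16/(1−p) ≥ 20 + 7p/(1−p) ⇒ p ≥ (20−16)/(20−7) = 4/13.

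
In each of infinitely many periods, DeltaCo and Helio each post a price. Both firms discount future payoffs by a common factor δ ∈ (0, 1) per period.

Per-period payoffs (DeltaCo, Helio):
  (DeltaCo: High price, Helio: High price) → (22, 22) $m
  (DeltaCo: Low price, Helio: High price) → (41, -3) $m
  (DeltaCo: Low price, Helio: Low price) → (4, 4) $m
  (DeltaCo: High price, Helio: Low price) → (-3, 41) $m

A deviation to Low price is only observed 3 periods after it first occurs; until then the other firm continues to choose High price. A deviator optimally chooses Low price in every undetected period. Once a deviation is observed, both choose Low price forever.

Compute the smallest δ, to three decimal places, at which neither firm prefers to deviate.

A deviator earns 41 for 3 periods, then 4 forever; cooperating earns 22 forever. Multiplying the IC by (1−δ):
22 ≥ 41(1−δ^3) + 4δ^3, so 37·δ^3 ≥ 19 and δ^3 ≥ 19/37.
δ ≥ (19/37)^(1/3) ≈ 0.801.

0.801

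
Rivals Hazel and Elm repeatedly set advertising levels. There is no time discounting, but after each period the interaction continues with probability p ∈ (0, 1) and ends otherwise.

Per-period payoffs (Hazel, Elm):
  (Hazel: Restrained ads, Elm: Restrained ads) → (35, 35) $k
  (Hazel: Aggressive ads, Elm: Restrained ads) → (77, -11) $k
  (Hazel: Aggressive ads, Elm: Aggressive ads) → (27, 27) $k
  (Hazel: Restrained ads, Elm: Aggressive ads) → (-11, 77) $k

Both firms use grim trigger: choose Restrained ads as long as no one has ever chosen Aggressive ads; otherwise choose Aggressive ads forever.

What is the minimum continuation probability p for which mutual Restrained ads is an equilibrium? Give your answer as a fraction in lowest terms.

21/25

Expected cooperation value is 35 + p·35 + p²·35 + … = 35/(1−p); deviation gives 77 + p·27/(1−p).
35 ≥ 77(1−p) + 27p ⇒ 50p ≥ 42 ⇒ p ≥ 42/50 = 21/25.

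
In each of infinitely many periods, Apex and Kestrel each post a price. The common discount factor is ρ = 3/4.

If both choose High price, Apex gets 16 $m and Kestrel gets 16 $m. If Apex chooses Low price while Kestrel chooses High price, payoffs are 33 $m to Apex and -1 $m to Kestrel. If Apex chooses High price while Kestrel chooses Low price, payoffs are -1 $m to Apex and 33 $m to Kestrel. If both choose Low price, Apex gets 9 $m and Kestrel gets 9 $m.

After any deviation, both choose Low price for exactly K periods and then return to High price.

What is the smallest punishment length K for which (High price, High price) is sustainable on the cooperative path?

6

No profitable deviation requires (16−9)(ρ+…+ρ^K) ≥ 33−16, i.e. ρ+…+ρ^K ≥ 17/7 ≈ 2.4286.
With ρ = 3/4, the partial sums are K=1: 0.7500, K=2: 1.3125, K=3: 1.7344, K=4: 2.0508, K=5: 2.2881, K=6: 2.4661.
K = 6 is the first length at which the sum reaches 2.4286.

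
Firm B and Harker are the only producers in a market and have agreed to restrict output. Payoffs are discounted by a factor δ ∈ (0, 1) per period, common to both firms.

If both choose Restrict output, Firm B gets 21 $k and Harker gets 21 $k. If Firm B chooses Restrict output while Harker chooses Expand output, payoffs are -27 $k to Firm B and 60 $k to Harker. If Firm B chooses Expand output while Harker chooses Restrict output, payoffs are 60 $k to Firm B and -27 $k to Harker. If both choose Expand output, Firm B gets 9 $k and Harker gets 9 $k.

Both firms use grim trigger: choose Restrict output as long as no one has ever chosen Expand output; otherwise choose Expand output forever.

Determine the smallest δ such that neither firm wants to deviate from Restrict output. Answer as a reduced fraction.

Under grim trigger the critical discount factor is (T−C)/(T−P) with T = 60, C = 21, P = 9.
δ* = (60−21)/(60−9) = 39/51 = 13/17.

13/17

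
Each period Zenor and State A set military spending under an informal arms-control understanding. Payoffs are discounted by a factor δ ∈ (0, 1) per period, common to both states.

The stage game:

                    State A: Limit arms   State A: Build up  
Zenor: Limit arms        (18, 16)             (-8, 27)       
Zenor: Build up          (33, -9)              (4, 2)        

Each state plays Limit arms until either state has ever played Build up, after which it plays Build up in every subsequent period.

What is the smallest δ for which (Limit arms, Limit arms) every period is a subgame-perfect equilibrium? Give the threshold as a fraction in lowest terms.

Zenor's threshold: (33−18)/(33−4) = 15/29.
State A's threshold: (27−16)/(27−2) = 11/25.
15/29 > 11/25, so Zenor binds and δ* = 15/29.

15/29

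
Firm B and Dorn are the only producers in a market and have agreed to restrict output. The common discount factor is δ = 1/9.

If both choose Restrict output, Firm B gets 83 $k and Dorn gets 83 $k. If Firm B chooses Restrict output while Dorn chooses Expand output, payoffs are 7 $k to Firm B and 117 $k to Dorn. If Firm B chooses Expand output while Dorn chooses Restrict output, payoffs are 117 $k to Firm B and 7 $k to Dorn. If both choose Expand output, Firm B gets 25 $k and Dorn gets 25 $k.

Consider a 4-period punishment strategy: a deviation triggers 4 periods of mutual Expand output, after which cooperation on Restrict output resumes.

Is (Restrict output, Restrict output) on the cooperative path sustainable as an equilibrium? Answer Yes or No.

No

Comparing payoff streams over the 5 periods until play realigns: cooperate → 83(1+δ+…+δ^4); deviate → 117 + 25(δ+…+δ^4).
Cooperation is sustained iff (83−25)(δ+…+δ^4) ≥ 117−83.
δ+…+δ^4 = 1/9·(1−(1/9)^4)/(1−1/9) = 0.1250, and (117−83)/(83−25) = 0.5862.
0.1250 < 0.5862, so cooperation is not sustainable.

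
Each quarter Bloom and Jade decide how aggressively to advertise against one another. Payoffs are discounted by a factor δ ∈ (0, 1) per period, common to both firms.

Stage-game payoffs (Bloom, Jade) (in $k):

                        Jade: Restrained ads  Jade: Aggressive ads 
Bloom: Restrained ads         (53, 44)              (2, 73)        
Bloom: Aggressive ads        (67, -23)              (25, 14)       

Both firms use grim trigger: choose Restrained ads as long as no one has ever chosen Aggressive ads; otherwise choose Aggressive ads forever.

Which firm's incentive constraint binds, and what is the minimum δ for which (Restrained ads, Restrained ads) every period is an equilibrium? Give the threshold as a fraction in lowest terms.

Bloom: cooperation gives 53 each period; deviation gives 67 once then 25 forever.
  53/(1−δ) ≥ 67 + 25δ/(1−δ) ⇒ δ ≥ 14/42 = 1/3.
Jade: cooperation gives 44 each period; deviation gives 73 once then 14 forever.
  δ ≥ 29/59.
Both must hold, so the binding constraint is Jade's: δ ≥ 29/59.

Jade; δ ≥ 29/59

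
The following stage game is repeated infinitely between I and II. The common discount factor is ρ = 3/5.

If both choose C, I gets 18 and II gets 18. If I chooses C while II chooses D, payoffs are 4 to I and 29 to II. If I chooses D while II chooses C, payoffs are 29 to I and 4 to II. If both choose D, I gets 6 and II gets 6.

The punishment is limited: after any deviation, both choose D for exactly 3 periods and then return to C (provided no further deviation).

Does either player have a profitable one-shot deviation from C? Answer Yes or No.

No

IC: ρ+…+ρ^3 ≥ (29−18)/(18−6) = 11/12.
At ρ = 3/5: partial sum = 1.1760 ≥ 0.9167. Cooperation sustainable.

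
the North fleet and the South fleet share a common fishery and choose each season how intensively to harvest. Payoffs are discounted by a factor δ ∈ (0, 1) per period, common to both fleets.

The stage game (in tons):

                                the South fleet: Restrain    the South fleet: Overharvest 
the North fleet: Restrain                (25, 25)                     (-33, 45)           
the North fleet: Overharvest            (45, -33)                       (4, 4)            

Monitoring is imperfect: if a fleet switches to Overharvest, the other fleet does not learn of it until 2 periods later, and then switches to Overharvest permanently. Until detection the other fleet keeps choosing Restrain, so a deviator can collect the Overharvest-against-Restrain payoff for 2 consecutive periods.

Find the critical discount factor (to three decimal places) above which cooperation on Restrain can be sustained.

0.698

The best deviation is to choose Overharvest for all 2 undetected periods, earning 45 each, then 4 forever once detected.
Deviation value: 45(1−δ^2)/(1−δ) + 4δ^2/(1−δ); cooperation value: 25/(1−δ).
IC: 25 ≥ 45(1−δ^2) + 4δ^2 = 45 − 41δ^2.
So δ^2 ≥ 20/41, giving δ ≥ (20/41)^(1/2) ≈ 0.698.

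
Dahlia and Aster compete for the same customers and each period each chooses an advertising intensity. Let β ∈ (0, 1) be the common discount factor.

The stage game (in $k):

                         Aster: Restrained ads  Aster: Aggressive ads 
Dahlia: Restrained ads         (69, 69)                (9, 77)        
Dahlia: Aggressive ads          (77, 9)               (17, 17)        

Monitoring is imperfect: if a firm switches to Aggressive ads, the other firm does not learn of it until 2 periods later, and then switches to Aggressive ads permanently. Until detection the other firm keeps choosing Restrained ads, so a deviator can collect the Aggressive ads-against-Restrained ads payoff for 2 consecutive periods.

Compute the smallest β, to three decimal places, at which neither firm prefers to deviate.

0.365

A deviator earns 77 for 2 periods, then 17 forever; cooperating earns 69 forever. Multiplying the IC by (1−β):
69 ≥ 77(1−β^2) + 17β^2, so 60·β^2 ≥ 8 and β^2 ≥ 2/15.
β ≥ (2/15)^(1/2) ≈ 0.365.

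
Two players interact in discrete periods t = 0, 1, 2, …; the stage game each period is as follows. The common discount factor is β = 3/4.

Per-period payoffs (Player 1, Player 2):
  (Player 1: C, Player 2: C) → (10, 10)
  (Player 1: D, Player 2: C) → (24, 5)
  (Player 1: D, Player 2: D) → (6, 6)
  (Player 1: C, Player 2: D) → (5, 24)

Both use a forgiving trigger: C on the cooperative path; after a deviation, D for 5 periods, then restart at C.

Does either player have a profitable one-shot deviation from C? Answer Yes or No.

IC: β+…+β^5 ≥ (24−10)/(10−6) = 7/2.
At β = 3/4: partial sum = 2.2881 < 3.5000. Cooperation not sustainable.

Yes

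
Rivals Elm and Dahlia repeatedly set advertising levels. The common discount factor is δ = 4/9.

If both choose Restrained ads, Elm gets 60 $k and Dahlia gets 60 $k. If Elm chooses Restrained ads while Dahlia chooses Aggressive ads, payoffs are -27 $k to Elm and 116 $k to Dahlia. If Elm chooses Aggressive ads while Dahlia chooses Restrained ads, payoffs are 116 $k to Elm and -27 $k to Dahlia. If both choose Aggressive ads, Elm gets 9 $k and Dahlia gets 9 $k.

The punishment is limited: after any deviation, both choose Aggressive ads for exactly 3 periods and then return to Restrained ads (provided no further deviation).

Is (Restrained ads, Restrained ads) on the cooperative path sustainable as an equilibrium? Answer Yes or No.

IC: δ+…+δ^3 ≥ (116−60)/(60−9) = 56/51.
At δ = 4/9: partial sum = 0.7298 < 1.0980. Cooperation not sustainable.

No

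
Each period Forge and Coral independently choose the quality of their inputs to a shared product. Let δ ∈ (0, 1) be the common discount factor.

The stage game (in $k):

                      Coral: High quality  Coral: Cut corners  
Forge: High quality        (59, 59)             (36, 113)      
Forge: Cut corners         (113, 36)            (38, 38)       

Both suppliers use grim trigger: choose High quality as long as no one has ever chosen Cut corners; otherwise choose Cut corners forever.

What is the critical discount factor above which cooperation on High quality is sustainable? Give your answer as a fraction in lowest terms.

59/(1−δ) ≥ 113 + 38δ/(1−δ)
59 ≥ 113 − 75δ
δ ≥ 54/75 = 18/25.

18/25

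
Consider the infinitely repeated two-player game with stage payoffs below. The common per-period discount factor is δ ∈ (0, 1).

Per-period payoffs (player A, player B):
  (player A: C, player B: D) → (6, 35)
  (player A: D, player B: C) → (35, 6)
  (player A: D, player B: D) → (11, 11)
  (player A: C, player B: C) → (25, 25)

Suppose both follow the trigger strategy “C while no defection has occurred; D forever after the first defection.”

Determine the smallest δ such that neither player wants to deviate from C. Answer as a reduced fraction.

5/12

25/(1−δ) ≥ 35 + 11δ/(1−δ)
25 ≥ 35 − 24δ
δ ≥ 10/24 = 5/12.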